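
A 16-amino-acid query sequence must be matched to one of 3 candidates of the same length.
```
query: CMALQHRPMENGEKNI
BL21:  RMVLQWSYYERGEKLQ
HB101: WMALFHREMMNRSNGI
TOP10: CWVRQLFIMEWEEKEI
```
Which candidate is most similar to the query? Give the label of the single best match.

HB101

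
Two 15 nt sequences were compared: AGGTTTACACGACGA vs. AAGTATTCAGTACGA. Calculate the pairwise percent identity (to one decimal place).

66.7%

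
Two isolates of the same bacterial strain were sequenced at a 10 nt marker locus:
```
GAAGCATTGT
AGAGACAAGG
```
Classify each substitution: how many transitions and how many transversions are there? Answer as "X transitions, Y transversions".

Mismatches (1-based):
base 1: G→A (purine→purine, transition)
base 2: A→G (purine→purine, transition)
base 5: C→A (pyrimidine→purine, transversion)
base 6: A→C (purine→pyrimidine, transversion)
base 7: T→A (pyrimidine→purine, transversion)
base 8: T→A (pyrimidine→purine, transversion)
base 10: T→G (pyrimidine→purine, transversion)

2 transitions, 5 transversions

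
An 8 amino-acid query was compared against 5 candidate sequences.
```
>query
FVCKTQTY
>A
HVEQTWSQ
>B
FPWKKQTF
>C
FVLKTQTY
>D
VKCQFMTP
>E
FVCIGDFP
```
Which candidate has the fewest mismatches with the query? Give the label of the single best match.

C

A differs at 6 residues; B differs at 4 residues; C differs at 1 residue; D differs at 6 residues; E differs at 5 residues. The closest is C.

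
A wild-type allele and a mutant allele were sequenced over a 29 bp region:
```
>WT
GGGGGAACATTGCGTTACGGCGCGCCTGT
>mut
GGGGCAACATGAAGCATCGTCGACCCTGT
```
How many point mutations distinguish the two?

Comparing position by position, 10 sites differ: 5 (G/C), 11 (T/G), 12 (G/A), 13 (C/A), 15 (T/C), 16 (T/A), 17 (A/T), 20 (G/T), 23 (C/A), 24 (G/C).

10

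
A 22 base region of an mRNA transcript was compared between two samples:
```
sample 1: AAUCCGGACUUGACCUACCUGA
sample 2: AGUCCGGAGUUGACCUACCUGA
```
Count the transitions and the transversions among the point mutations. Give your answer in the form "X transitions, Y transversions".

1 transition, 1 transversion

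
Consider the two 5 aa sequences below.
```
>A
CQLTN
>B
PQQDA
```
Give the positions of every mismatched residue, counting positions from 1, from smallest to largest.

1, 3, 4, 5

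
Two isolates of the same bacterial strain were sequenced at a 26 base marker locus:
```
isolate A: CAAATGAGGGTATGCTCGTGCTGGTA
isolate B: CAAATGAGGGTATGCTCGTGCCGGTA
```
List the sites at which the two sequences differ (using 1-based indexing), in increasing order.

22

Differences at site 22 (T→C).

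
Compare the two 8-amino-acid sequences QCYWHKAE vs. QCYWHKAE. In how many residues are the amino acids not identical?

0

No positions differ; the sequences are identical.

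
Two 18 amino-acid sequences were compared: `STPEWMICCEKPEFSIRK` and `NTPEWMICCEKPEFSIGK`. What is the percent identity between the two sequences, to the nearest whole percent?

Mismatches at positions 1, 17 (1-based): 2 of 18.
Identical positions: 16/18 = 88.89% → 89%.

89%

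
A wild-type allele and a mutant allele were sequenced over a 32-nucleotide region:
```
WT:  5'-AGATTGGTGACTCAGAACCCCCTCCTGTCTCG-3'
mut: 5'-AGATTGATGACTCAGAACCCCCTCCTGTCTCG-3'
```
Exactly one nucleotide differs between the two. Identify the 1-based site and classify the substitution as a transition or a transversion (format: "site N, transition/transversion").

site 7, transition

The sequences differ only at site 7: G→A (purine→purine), a transition.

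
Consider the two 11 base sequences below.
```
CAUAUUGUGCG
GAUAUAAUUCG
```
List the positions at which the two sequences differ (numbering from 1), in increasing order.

1, 6, 7, 9

Differences at position 1 (C→G), position 6 (U→A), position 7 (G→A), position 9 (G→U).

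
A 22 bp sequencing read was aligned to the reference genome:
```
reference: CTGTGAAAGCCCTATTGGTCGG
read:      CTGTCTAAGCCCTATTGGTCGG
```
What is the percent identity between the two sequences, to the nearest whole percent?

91%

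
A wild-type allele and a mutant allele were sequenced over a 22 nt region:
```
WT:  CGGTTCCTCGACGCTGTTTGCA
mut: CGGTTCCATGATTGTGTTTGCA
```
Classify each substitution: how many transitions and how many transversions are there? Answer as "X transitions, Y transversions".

Mismatches (1-based):
position 8: T→A (pyrimidine→purine, transversion)
position 9: C→T (pyrimidine→pyrimidine, transition)
position 12: C→T (pyrimidine→pyrimidine, transition)
position 13: G→T (purine→pyrimidine, transversion)
position 14: C→G (pyrimidine→purine, transversion)

2 transitions, 3 transversions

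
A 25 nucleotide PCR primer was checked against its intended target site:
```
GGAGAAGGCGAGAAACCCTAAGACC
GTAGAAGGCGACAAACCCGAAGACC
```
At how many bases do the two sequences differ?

Mismatches (1-based): base 2: G→T; base 12: G→C; base 19: T→G.

3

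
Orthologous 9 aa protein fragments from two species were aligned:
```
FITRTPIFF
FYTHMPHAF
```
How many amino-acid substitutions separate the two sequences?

5

Comparing position by position, 5 positions differ: 2 (I/Y), 4 (R/H), 5 (T/M), 7 (I/H), 8 (F/A).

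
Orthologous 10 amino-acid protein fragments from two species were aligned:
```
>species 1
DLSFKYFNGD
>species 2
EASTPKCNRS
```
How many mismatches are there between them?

Comparing position by position, 8 residues differ: 1 (D/E), 2 (L/A), 4 (F/T), 5 (K/P), 6 (Y/K), 7 (F/C), 9 (G/R), 10 (D/S).

8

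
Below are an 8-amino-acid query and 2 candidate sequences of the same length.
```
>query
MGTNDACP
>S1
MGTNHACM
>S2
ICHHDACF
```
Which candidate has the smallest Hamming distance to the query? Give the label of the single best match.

S1 differs at 2 positions; S2 differs at 5 positions. The closest is S1.

S1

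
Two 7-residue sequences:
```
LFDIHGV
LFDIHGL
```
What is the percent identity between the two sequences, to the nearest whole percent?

Mismatch at position 7 (1-based): 1 of 7.
Identical positions: 6/7 = 85.71% → 86%.

86%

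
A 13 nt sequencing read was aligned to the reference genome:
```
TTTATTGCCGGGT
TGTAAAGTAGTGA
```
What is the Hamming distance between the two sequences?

7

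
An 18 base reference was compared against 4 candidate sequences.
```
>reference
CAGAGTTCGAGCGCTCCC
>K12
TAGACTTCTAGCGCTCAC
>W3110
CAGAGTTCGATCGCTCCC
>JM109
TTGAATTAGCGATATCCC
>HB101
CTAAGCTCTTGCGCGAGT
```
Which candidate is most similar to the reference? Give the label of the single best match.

W3110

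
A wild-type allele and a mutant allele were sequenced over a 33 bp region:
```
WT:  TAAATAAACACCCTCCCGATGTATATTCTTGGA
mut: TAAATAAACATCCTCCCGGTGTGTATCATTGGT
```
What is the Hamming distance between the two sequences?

6

The sequences differ at positions 11, 19, 23, 27, 28, 33 (1-based) — 6 in total.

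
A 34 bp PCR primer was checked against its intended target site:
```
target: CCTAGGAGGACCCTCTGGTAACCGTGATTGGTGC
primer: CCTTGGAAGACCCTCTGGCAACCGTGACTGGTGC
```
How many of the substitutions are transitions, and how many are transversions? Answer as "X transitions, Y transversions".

Transitions (purine↔purine or pyrimidine↔pyrimidine): 8 G→A, 19 T→C, 28 T→C.
Transversions (purine↔pyrimidine): 4 A→T.

3 transitions, 1 transversion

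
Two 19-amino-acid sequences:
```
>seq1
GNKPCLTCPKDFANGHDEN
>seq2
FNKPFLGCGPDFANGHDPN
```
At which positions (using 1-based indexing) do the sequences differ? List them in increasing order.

Scanning 1-based: 1: G/F; 5: C/F; 7: T/G; 9: P/G; 10: K/P; 18: E/P.

1, 5, 7, 9, 10, 18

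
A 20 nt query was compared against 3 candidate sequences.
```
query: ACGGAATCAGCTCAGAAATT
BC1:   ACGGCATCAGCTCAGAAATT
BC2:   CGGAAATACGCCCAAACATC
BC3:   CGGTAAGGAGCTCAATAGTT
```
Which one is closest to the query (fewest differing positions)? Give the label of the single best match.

Hamming distances to query — BC1: 1; BC2: 9; BC3: 8.
Smallest is BC1 with 1 mismatch.

BC1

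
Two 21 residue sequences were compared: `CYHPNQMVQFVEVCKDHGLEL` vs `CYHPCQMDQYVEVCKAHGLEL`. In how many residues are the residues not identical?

4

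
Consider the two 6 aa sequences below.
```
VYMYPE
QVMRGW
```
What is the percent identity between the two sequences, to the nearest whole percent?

17%

5 positions differ (1, 2, 4, 5, 6), so 1 of 6 match: 1/6 = 16.67%.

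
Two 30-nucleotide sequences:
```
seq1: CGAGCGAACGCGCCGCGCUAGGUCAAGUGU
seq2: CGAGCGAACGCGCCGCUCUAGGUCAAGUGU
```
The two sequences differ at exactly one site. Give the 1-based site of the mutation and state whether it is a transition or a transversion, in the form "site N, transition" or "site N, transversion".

The sequences differ only at site 17: G→U (purine→pyrimidine), a transversion.

site 17, transversion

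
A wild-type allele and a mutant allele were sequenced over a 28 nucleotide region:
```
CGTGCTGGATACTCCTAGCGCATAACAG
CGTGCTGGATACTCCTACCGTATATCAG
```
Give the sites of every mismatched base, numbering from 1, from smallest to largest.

Scanning 1-based: 18: G/C; 21: C/T; 25: A/T.

18, 21, 25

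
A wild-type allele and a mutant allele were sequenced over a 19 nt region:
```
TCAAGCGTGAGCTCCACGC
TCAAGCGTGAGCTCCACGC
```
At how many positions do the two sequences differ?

The two sequences are identical at every position.

0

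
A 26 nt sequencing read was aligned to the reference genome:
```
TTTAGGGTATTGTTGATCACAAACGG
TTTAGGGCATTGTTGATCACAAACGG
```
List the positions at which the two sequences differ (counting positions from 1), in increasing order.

8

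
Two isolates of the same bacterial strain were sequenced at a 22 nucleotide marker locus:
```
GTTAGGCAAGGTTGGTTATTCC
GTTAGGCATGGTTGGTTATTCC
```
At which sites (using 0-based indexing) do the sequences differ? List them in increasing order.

Scanning 0-based: 8: A/T.

8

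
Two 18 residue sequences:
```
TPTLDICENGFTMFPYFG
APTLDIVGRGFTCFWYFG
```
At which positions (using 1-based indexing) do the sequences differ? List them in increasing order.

1, 7, 8, 9, 13, 15

Differences at position 1 (T→A), position 7 (C→V), position 8 (E→G), position 9 (N→R), position 13 (M→C), position 15 (P→W).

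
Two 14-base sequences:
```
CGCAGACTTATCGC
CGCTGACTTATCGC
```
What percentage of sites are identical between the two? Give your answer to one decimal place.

92.9%

Mismatch at position 4 (1-based): 1 of 14.
Identical positions: 13/14 = 92.86% → 92.9%.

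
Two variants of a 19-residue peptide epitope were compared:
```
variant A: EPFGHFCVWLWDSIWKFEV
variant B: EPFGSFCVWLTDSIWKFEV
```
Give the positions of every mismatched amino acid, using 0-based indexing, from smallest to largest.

4, 10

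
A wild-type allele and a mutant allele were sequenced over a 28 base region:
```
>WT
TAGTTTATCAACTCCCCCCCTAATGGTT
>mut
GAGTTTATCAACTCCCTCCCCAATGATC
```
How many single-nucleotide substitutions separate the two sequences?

Comparing position by position, 5 positions differ: 1 (T/G), 17 (C/T), 21 (T/C), 26 (G/A), 28 (T/C).

5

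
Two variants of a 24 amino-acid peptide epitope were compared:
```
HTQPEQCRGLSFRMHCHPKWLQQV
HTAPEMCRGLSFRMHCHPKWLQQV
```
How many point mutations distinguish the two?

2

Mismatches (1-based): position 3: Q→A; position 6: Q→M.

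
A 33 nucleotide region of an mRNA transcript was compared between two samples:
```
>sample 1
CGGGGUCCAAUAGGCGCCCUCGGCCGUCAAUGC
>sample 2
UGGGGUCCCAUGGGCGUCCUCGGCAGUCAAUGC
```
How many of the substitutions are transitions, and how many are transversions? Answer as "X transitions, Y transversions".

3 transitions, 2 transversions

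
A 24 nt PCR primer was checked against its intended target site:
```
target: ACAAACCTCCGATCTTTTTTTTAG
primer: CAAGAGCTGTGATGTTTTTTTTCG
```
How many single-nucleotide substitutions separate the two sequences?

Comparing position by position, 8 sites differ: 1 (A/C), 2 (C/A), 4 (A/G), 6 (C/G), 9 (C/G), 10 (C/T), 14 (C/G), 23 (A/C).

8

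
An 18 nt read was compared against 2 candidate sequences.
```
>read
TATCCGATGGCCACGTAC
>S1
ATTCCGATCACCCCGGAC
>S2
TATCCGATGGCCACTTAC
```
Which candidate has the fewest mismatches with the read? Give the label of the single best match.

Hamming distances to read — S1: 6; S2: 1.
Smallest is S2 with 1 mismatch.

S2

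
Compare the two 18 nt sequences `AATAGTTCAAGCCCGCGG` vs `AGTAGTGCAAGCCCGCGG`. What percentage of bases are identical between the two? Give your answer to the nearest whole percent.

2 positions differ (2, 7), so 16 of 18 match: 16/18 = 88.89%.

89%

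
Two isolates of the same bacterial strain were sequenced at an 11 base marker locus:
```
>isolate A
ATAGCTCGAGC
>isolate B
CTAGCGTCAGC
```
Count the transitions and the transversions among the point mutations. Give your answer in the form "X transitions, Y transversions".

Transitions (purine↔purine or pyrimidine↔pyrimidine): 7 C→T.
Transversions (purine↔pyrimidine): 1 A→C, 6 T→G, 8 G→C.

1 transition, 3 transversions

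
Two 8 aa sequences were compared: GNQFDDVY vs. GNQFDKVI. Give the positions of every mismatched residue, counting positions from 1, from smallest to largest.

6, 8

Differences at position 6 (D→K), position 8 (Y→I).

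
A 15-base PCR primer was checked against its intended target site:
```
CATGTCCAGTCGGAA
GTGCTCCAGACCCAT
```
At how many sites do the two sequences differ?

8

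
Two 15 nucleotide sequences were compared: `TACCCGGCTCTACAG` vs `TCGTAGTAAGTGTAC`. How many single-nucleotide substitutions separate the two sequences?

11

The sequences differ at sites 2, 3, 4, 5, 7, 8, 9, 10, 12, 13, 15 (1-based) — 11 in total.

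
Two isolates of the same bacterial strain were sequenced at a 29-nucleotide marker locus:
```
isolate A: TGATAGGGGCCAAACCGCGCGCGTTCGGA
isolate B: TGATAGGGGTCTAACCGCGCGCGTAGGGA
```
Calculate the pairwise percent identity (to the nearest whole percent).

4 positions differ (10, 12, 25, 26), so 25 of 29 match: 25/29 = 86.21%.

86%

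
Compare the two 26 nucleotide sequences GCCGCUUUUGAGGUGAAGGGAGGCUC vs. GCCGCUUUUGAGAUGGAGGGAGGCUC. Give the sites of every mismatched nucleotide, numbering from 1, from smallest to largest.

Differences at site 13 (G→A), site 16 (A→G).

13, 16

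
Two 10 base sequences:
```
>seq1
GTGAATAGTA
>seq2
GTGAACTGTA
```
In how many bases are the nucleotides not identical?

2

Mismatches (1-based): base 6: T→C; base 7: A→T.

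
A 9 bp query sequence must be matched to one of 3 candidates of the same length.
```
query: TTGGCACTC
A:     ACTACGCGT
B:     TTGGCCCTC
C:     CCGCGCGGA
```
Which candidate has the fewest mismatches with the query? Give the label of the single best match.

A differs at 7 sites; B differs at 1 site; C differs at 8 sites. The closest is B.

B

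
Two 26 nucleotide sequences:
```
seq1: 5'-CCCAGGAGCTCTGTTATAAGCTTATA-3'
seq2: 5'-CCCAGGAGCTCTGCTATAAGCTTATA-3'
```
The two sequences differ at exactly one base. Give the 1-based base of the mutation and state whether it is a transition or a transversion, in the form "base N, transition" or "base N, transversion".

base 14, transition

The sequences differ only at base 14: T→C (pyrimidine→pyrimidine), a transition.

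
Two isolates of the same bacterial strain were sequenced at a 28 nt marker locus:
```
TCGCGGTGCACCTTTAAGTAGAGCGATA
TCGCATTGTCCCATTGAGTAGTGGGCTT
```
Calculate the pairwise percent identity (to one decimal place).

Mismatches at positions 5, 6, 9, 10, 13, 16, 22, 24, 26, 28 (1-based): 10 of 28.
Identical positions: 18/28 = 64.29% → 64.3%.

64.3%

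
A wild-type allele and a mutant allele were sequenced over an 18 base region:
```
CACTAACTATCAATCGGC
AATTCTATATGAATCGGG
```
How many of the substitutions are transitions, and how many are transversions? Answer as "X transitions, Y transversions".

1 transition, 6 transversions

Mismatches (1-based):
site 1: C→A (pyrimidine→purine, transversion)
site 3: C→T (pyrimidine→pyrimidine, transition)
site 5: A→C (purine→pyrimidine, transversion)
site 6: A→T (purine→pyrimidine, transversion)
site 7: C→A (pyrimidine→purine, transversion)
site 11: C→G (pyrimidine→purine, transversion)
site 18: C→G (pyrimidine→purine, transversion)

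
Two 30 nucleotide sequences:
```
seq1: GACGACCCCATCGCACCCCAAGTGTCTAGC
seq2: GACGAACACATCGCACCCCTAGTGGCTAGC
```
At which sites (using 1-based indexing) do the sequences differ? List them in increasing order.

Differences at site 6 (C→A), site 8 (C→A), site 20 (A→T), site 25 (T→G).

6, 8, 20, 25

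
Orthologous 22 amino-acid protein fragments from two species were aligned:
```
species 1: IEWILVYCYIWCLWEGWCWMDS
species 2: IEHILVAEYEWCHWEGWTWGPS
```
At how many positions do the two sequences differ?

8

Comparing position by position, 8 positions differ: 3 (W/H), 7 (Y/A), 8 (C/E), 10 (I/E), 13 (L/H), 18 (C/T), 20 (M/G), 21 (D/P).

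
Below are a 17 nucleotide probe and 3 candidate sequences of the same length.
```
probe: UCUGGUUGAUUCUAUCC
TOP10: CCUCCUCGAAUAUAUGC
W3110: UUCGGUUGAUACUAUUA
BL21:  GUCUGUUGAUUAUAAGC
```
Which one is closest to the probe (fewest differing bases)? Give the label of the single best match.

Hamming distances to probe — TOP10: 7; W3110: 5; BL21: 7.
Smallest is W3110 with 5 mismatches.

W3110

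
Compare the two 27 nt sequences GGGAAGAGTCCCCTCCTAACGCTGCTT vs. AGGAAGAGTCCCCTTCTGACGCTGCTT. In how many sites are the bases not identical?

3

The sequences differ at sites 1, 15, 18 (1-based) — 3 in total.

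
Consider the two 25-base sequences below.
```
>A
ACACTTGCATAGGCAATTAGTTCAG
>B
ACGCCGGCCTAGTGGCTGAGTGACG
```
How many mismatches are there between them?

12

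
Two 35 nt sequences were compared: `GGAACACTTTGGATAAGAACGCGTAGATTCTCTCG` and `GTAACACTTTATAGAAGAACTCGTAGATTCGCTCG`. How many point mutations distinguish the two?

6

The sequences differ at bases 2, 11, 12, 14, 21, 31 (1-based) — 6 in total.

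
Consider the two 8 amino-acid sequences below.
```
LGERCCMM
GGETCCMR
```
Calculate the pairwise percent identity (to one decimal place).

62.5%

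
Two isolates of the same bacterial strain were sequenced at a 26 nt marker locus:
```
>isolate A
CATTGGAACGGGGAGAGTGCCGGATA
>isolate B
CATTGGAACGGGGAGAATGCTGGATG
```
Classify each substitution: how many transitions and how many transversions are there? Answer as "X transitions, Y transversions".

Transitions (purine↔purine or pyrimidine↔pyrimidine): 17 G→A, 21 C→T, 26 A→G.
Transversions (purine↔pyrimidine): none.

3 transitions, 0 transversions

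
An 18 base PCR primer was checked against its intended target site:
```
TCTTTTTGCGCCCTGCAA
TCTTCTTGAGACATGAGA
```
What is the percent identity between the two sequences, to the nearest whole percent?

6 positions differ (5, 9, 11, 13, 16, 17), so 12 of 18 match: 12/18 = 66.67%.

67%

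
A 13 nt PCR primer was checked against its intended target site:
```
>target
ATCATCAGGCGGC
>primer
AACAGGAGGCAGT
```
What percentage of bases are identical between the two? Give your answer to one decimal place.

5 positions differ (2, 5, 6, 11, 13), so 8 of 13 match: 8/13 = 61.54%.

61.5%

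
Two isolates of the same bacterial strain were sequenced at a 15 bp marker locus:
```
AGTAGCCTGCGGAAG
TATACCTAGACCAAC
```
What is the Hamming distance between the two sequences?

9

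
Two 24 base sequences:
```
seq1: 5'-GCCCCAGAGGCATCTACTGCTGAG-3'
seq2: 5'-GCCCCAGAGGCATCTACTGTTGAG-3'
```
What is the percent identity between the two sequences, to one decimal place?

Mismatch at position 20 (1-based): 1 of 24.
Identical positions: 23/24 = 95.83% → 95.8%.

95.8%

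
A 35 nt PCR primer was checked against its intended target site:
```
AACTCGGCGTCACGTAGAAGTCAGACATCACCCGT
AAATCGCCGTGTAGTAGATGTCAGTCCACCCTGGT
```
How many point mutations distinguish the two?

12

Comparing position by position, 12 sites differ: 3 (C/A), 7 (G/C), 11 (C/G), 12 (A/T), 13 (C/A), 19 (A/T), 25 (A/T), 27 (A/C), 28 (T/A), 30 (A/C), 32 (C/T), 33 (C/G).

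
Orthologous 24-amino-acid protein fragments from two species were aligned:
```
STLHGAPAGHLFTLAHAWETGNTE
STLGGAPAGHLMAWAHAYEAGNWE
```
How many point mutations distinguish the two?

Comparing position by position, 7 positions differ: 4 (H/G), 12 (F/M), 13 (T/A), 14 (L/W), 18 (W/Y), 20 (T/A), 23 (T/W).

7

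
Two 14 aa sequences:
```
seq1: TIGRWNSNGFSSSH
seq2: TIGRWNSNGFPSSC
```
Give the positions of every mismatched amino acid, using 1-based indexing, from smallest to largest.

11, 14

Differences at position 11 (S→P), position 14 (H→C).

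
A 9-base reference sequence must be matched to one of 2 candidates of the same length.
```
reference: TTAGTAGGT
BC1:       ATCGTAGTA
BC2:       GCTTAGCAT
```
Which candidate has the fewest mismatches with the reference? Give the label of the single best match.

BC1

Hamming distances to reference — BC1: 4; BC2: 8.
Smallest is BC1 with 4 mismatches.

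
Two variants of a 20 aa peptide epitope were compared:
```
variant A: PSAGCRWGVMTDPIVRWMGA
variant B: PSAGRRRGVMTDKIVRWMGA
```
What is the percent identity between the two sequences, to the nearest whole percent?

Mismatches at positions 5, 7, 13 (1-based): 3 of 20.
Identical positions: 17/20 = 85% → 85%.

85%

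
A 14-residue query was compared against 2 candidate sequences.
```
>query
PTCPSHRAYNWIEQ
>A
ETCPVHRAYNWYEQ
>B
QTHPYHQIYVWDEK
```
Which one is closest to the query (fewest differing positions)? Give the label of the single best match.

A

A differs at 3 positions; B differs at 8 positions. The closest is A.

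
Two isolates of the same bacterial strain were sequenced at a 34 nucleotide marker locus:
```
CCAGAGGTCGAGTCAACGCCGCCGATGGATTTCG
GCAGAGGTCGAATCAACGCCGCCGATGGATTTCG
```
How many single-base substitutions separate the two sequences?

Comparing position by position, 2 bases differ: 1 (C/G), 12 (G/A).

2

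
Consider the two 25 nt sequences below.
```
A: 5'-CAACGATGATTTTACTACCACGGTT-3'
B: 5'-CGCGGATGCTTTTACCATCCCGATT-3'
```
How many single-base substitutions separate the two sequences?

8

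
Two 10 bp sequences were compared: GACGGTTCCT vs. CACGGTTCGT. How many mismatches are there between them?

Comparing position by position, 2 sites differ: 1 (G/C), 9 (C/G).

2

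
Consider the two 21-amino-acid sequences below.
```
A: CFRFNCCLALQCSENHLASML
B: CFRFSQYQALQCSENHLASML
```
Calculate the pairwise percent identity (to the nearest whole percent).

81%

Mismatches at positions 5, 6, 7, 8 (1-based): 4 of 21.
Identical positions: 17/21 = 80.95% → 81%.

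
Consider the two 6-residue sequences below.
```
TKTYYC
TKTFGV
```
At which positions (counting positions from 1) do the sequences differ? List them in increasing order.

4, 5, 6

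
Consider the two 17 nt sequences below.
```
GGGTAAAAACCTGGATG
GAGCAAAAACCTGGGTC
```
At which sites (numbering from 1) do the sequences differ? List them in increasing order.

Scanning 1-based: 2: G/A; 4: T/C; 15: A/G; 17: G/C.

2, 4, 15, 17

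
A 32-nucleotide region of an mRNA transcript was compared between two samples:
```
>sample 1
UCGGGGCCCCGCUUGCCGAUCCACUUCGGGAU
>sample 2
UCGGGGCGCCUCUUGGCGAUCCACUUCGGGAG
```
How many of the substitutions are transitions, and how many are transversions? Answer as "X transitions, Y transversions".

0 transitions, 4 transversions

Mismatches (1-based):
site 8: C→G (pyrimidine→purine, transversion)
site 11: G→U (purine→pyrimidine, transversion)
site 16: C→G (pyrimidine→purine, transversion)
site 32: U→G (pyrimidine→purine, transversion)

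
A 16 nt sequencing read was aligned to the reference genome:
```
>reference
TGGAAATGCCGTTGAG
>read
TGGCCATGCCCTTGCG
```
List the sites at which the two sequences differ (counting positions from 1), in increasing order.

Differences at site 4 (A→C), site 5 (A→C), site 11 (G→C), site 15 (A→C).

4, 5, 11, 15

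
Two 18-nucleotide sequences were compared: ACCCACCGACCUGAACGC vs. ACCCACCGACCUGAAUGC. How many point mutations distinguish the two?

Mismatches (1-based): base 16: C→U.

1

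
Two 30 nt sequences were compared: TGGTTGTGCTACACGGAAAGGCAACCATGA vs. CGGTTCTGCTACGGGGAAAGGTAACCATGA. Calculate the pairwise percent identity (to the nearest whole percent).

83%

Mismatches at positions 1, 6, 13, 14, 22 (1-based): 5 of 30.
Identical positions: 25/30 = 83.33% → 83%.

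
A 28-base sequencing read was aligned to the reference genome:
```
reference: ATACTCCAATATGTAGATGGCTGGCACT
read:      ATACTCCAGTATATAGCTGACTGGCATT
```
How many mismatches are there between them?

5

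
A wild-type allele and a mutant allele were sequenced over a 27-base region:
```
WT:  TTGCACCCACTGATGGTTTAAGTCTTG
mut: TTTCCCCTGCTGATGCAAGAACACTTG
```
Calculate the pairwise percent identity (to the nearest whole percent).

63%

Mismatches at positions 3, 5, 8, 9, 16, 17, 18, 19, 22, 23 (1-based): 10 of 27.
Identical positions: 17/27 = 62.96% → 63%.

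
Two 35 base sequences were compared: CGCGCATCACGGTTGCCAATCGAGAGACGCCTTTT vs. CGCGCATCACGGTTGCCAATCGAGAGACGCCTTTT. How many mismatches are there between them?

No positions differ; the sequences are identical.

0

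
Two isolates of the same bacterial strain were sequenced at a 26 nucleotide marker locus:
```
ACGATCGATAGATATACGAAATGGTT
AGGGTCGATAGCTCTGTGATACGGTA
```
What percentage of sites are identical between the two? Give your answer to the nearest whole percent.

Mismatches at positions 2, 4, 12, 14, 16, 17, 20, 22, 26 (1-based): 9 of 26.
Identical positions: 17/26 = 65.38% → 65%.

65%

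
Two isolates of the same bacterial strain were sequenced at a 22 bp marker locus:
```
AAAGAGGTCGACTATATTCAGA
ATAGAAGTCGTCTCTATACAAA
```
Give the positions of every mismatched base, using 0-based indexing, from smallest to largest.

1, 5, 10, 13, 17, 20

Differences at position 1 (A→T), position 5 (G→A), position 10 (A→T), position 13 (A→C), position 17 (T→A), position 20 (G→A).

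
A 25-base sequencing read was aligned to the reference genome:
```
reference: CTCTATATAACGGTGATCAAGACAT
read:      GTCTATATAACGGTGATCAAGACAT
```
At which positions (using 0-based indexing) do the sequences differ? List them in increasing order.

0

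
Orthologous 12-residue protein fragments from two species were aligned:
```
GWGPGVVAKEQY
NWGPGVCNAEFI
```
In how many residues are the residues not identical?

6

Mismatches (1-based): residue 1: G→N; residue 7: V→C; residue 8: A→N; residue 9: K→A; residue 11: Q→F; residue 12: Y→I.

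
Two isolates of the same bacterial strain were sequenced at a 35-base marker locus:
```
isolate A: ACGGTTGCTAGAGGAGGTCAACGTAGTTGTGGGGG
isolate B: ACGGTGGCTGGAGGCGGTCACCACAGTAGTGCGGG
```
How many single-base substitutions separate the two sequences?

The sequences differ at positions 6, 10, 15, 21, 23, 24, 28, 32 (1-based) — 8 in total.

8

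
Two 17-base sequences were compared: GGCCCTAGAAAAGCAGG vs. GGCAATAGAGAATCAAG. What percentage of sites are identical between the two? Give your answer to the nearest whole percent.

71%

Mismatches at positions 4, 5, 10, 13, 16 (1-based): 5 of 17.
Identical positions: 12/17 = 70.59% → 71%.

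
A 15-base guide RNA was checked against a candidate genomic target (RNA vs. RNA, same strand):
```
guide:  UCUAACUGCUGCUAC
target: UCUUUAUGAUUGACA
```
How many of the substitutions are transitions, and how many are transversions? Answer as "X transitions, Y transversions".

0 transitions, 9 transversions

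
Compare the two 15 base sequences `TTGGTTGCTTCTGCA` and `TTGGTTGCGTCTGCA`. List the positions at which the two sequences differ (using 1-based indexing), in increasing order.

9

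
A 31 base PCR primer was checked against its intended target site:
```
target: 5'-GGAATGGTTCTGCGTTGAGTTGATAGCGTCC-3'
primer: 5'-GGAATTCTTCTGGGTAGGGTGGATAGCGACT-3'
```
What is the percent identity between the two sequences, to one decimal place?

8 positions differ (6, 7, 13, 16, 18, 21, 29, 31), so 23 of 31 match: 23/31 = 74.19%.

74.2%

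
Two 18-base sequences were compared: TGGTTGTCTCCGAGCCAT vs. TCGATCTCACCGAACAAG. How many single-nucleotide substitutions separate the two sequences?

7

The sequences differ at positions 2, 4, 6, 9, 14, 16, 18 (1-based) — 7 in total.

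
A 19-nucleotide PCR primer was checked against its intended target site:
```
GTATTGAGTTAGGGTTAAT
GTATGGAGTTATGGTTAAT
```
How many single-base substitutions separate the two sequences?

The sequences differ at sites 5, 12 (1-based) — 2 in total.

2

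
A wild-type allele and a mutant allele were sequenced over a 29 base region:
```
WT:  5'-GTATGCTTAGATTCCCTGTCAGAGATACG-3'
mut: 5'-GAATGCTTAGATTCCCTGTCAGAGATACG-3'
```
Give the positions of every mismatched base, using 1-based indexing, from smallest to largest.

2

Scanning 1-based: 2: T/A.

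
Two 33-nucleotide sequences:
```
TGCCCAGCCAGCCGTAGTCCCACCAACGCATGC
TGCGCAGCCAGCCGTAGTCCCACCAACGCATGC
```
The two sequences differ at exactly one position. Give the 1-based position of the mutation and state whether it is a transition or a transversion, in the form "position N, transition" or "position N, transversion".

position 4, transversion

Position 4 changes C→G. C is a pyrimidine and G is a purine, so this is a transversion.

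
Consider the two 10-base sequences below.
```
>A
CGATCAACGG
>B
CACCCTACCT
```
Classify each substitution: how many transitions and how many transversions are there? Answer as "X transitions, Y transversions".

2 transitions, 4 transversions

Transitions (purine↔purine or pyrimidine↔pyrimidine): 2 G→A, 4 T→C.
Transversions (purine↔pyrimidine): 3 A→C, 6 A→T, 9 G→C, 10 G→T.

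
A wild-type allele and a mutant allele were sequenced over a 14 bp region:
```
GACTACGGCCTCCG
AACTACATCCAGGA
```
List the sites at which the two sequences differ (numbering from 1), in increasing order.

1, 7, 8, 11, 12, 13, 14

Scanning 1-based: 1: G/A; 7: G/A; 8: G/T; 11: T/A; 12: C/G; 13: C/G; 14: G/A.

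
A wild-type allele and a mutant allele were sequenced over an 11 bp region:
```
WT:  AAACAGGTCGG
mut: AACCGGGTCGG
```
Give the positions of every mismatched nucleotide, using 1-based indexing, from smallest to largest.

3, 5

Differences at position 3 (A→C), position 5 (A→G).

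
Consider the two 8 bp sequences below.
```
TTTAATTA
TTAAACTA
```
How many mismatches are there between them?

Comparing position by position, 2 positions differ: 3 (T/A), 6 (T/C).

2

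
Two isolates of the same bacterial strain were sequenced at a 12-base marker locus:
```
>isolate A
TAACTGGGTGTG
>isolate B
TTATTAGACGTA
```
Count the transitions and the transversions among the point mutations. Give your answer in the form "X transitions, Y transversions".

5 transitions, 1 transversion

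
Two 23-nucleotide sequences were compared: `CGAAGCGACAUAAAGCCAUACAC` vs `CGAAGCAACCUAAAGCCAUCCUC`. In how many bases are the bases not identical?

Comparing position by position, 4 bases differ: 7 (G/A), 10 (A/C), 20 (A/C), 22 (A/U).

4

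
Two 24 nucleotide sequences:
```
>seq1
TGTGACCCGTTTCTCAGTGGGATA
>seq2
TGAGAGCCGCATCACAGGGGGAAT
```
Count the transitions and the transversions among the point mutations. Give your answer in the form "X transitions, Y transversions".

Mismatches (1-based):
position 3: T→A (pyrimidine→purine, transversion)
position 6: C→G (pyrimidine→purine, transversion)
position 10: T→C (pyrimidine→pyrimidine, transition)
position 11: T→A (pyrimidine→purine, transversion)
position 14: T→A (pyrimidine→purine, transversion)
position 18: T→G (pyrimidine→purine, transversion)
position 23: T→A (pyrimidine→purine, transversion)
position 24: A→T (purine→pyrimidine, transversion)

1 transition, 7 transversions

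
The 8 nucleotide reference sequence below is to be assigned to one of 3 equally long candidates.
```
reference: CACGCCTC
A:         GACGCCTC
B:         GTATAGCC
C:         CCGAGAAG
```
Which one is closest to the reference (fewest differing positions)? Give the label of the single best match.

A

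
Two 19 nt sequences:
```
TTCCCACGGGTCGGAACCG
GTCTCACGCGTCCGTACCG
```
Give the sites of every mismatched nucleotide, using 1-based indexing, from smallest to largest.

1, 4, 9, 13, 15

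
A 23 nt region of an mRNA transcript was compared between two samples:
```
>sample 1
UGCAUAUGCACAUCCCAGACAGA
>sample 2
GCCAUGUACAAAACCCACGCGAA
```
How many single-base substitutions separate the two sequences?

10

The sequences differ at sites 1, 2, 6, 8, 11, 13, 18, 19, 21, 22 (1-based) — 10 in total.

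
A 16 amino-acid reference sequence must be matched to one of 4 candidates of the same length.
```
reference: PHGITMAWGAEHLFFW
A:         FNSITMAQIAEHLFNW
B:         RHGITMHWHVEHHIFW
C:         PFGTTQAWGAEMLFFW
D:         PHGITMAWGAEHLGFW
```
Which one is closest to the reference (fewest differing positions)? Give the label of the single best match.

A differs at 6 positions; B differs at 6 positions; C differs at 4 positions; D differs at 1 position. The closest is D.

D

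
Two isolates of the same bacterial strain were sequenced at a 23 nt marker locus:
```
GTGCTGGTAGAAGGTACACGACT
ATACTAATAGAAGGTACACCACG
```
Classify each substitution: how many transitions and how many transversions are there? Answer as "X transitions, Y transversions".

Mismatches (1-based):
base 1: G→A (purine→purine, transition)
base 3: G→A (purine→purine, transition)
base 6: G→A (purine→purine, transition)
base 7: G→A (purine→purine, transition)
base 20: G→C (purine→pyrimidine, transversion)
base 23: T→G (pyrimidine→purine, transversion)

4 transitions, 2 transversions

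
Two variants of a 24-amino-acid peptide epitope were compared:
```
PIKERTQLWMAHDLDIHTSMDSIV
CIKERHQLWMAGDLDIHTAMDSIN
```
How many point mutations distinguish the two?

5

Mismatches (1-based): residue 1: P→C; residue 6: T→H; residue 12: H→G; residue 19: S→A; residue 24: V→N.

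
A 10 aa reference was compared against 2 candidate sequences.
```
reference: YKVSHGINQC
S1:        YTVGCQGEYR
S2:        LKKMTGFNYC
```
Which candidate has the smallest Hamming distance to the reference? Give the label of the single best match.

S1 differs at 8 residues; S2 differs at 6 residues. The closest is S2.

S2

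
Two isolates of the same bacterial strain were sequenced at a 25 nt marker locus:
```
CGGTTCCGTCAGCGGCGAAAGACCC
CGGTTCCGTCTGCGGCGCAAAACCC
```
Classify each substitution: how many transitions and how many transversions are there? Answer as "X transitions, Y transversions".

Transitions (purine↔purine or pyrimidine↔pyrimidine): 21 G→A.
Transversions (purine↔pyrimidine): 11 A→T, 18 A→C.

1 transition, 2 transversions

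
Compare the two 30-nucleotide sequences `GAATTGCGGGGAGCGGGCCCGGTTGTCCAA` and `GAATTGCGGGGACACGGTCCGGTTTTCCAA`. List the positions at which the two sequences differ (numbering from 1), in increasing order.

Differences at position 13 (G→C), position 14 (C→A), position 15 (G→C), position 18 (C→T), position 25 (G→T).

13, 14, 15, 18, 25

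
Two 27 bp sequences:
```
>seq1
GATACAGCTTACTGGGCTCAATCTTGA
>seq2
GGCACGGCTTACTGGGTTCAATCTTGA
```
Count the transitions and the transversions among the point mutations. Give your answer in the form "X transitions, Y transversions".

Mismatches (1-based):
position 2: A→G (purine→purine, transition)
position 3: T→C (pyrimidine→pyrimidine, transition)
position 6: A→G (purine→purine, transition)
position 17: C→T (pyrimidine→pyrimidine, transition)

4 transitions, 0 transversions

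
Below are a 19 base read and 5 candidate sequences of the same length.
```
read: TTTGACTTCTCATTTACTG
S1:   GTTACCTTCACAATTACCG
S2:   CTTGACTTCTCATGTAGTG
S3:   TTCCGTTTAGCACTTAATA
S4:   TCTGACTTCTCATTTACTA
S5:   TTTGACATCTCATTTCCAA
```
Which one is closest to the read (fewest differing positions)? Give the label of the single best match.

Hamming distances to read — S1: 6; S2: 3; S3: 9; S4: 2; S5: 4.
Smallest is S4 with 2 mismatches.

S4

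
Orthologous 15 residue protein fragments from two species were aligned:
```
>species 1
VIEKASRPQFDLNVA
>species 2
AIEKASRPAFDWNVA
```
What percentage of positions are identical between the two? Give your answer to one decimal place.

3 positions differ (1, 9, 12), so 12 of 15 match: 12/15 = 80%.

80.0%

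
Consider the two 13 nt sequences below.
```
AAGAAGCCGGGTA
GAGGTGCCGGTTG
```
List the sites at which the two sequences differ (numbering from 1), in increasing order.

1, 4, 5, 11, 13

Scanning 1-based: 1: A/G; 4: A/G; 5: A/T; 11: G/T; 13: A/G.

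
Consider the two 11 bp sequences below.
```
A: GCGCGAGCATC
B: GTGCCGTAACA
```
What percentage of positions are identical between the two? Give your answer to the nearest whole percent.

7 positions differ (2, 5, 6, 7, 8, 10, 11), so 4 of 11 match: 4/11 = 36.36%.

36%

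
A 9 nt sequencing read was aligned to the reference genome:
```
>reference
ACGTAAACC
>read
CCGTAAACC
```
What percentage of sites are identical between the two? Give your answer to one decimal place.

88.9%

Mismatch at position 1 (1-based): 1 of 9.
Identical positions: 8/9 = 88.89% → 88.9%.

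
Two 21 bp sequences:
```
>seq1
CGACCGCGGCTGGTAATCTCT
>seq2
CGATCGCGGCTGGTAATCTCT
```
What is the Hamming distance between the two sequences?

1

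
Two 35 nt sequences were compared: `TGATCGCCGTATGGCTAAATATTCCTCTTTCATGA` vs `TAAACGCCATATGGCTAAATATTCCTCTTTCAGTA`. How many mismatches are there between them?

5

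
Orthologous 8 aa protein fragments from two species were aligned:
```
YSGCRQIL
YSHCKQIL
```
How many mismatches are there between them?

2

Comparing position by position, 2 residues differ: 3 (G/H), 5 (R/K).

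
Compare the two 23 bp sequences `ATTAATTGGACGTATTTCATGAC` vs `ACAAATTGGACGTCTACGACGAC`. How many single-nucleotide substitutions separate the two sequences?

7

Mismatches (1-based): position 2: T→C; position 3: T→A; position 14: A→C; position 16: T→A; position 17: T→C; position 18: C→G; position 20: T→C.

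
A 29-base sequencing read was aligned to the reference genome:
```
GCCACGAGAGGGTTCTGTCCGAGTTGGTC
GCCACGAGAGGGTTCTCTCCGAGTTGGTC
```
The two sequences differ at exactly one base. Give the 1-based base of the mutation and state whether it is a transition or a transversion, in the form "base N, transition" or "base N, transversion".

The sequences differ only at base 17: G→C (purine→pyrimidine), a transversion.

base 17, transversion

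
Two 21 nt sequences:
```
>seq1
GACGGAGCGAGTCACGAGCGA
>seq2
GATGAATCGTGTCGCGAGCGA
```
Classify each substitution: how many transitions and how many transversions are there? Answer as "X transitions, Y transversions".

Mismatches (1-based):
position 3: C→T (pyrimidine→pyrimidine, transition)
position 5: G→A (purine→purine, transition)
position 7: G→T (purine→pyrimidine, transversion)
position 10: A→T (purine→pyrimidine, transversion)
position 14: A→G (purine→purine, transition)

3 transitions, 2 transversions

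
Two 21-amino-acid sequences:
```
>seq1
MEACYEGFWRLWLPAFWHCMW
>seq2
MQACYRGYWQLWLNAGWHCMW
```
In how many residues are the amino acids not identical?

Mismatches (1-based): residue 2: E→Q; residue 6: E→R; residue 8: F→Y; residue 10: R→Q; residue 14: P→N; residue 16: F→G.

6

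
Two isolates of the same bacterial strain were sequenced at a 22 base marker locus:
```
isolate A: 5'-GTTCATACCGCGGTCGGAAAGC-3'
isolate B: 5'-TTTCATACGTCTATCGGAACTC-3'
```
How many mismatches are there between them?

Comparing position by position, 7 bases differ: 1 (G/T), 9 (C/G), 10 (G/T), 12 (G/T), 13 (G/A), 20 (A/C), 21 (G/T).

7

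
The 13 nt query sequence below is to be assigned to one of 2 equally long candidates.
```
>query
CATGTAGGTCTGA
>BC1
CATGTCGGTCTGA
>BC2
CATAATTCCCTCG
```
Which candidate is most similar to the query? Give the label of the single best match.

Hamming distances to query — BC1: 1; BC2: 8.
Smallest is BC1 with 1 mismatch.

BC1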